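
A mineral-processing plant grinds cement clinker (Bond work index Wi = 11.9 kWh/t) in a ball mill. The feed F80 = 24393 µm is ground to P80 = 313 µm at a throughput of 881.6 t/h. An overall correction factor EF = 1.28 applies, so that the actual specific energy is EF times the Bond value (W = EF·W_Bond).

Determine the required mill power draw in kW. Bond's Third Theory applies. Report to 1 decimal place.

W = 10 Wi (P80^-0.5 − F80^-0.5)
W = 10·11.9·(1/√313 − 1/√24393) = 10·11.9·(0.050121) = 5.9643 kWh/t
Apply correction: 5.9643 × 1.28 = 7.6344 kWh/t
Power = W × throughput = 7.6344 kWh/t × 881.6 t/h = 6730.5 kW

P = 6730.5 kW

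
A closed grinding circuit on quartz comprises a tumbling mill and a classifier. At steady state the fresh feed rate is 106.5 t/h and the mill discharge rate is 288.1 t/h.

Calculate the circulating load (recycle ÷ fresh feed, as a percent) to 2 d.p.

CL = 170.52 %

Mill node: discharge = fresh + recycle.
R = M − F = 288.1 − 106.5 = 181.6 t/h
CL = 100·R/F = 100·181.6/106.5 = 170.52 %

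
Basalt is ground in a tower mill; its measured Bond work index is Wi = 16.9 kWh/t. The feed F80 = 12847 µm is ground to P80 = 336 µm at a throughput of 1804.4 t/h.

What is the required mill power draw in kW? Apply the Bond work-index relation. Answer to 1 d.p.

P = 13945.6 kW

W_Bond = 10·Wi·(1/√P₈₀ − 1/√F₈₀)
W = 10·16.9·(1/√336 − 1/√12847) = 10·16.9·(0.045732) = 7.7287 kWh/t
Mill draw = 7.7287 × 1804.4 = 13945.6 kW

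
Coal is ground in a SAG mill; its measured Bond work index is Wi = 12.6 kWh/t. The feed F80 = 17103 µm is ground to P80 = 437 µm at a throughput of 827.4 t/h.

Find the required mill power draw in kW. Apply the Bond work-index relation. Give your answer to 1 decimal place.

W = 10·Wi·[P80^(−½) − F80^(−½)]
W = 10·12.6·(1/√437 − 1/√17103) = 10·12.6·(0.040190) = 5.0639 kWh/t
P = W·T = 5.0639·827.4 = 4189.9 kW

P = 4189.9 kW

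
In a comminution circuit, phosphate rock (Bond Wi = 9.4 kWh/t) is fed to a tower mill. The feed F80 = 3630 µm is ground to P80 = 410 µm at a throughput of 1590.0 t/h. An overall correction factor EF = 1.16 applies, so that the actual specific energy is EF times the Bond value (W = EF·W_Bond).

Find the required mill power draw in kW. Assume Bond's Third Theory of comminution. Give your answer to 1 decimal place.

W = 10 Wi (P80^-0.5 − F80^-0.5)
W = 10·9.4·(1/√410 − 1/√3630) = 10·9.4·(0.032789) = 3.0821 kWh/t
Corrected W = EF·W_Bond = 1.16·3.0821 = 3.5753 kWh/t
Mill draw = 3.5753 × 1590.0 = 5684.7 kW

P = 5684.7 kW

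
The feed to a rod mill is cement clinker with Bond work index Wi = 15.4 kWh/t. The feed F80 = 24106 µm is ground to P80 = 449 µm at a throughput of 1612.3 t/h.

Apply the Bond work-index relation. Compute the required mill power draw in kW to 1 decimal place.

P = 10118.5 kW

W = 10 Wi (P80^-0.5 − F80^-0.5)
W = 10·15.4·(1/√449 − 1/√24106) = 10·15.4·(0.040752) = 6.2758 kWh/t
Mill draw = 6.2758 × 1612.3 = 10118.5 kW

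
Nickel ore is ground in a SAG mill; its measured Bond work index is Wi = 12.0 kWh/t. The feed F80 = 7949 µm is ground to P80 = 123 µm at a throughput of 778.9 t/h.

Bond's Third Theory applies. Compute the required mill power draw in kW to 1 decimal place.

W = 10·Wi·(P80^(-½) − F80^(-½))
W = 10·12.0·(1/√123 − 1/√7949) = 10·12.0·(0.078951) = 9.4741 kWh/t
P_mill = W·ṁ = 9.4741·778.9 = 7379.4 kW

P = 7379.4 kW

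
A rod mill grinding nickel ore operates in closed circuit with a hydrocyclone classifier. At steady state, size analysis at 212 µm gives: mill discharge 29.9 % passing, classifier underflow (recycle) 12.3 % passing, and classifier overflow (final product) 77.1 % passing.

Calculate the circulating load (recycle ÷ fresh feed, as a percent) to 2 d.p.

Mass balance on the −212 µm fraction:
Fd + Rd = Ru + Fo ⇒ R/F = (o−d)/(d−u)
r = (77.1 − 29.9)/(29.9 − 12.3) = 47.2/17.6 = 2.6818
CL = 100·r = 268.18 %

CL = 268.18 %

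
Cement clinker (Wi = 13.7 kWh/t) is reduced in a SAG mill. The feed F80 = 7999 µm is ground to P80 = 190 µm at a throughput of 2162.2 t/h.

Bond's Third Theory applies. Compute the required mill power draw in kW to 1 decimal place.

P = 18178.1 kW

W = 10·Wi·(P80^(-½) − F80^(-½))
W = 10·13.7·(1/√190 − 1/√7999) = 10·13.7·(0.061367) = 8.4072 kWh/t
Power = W × throughput = 8.4072 kWh/t × 2162.2 t/h = 18178.1 kW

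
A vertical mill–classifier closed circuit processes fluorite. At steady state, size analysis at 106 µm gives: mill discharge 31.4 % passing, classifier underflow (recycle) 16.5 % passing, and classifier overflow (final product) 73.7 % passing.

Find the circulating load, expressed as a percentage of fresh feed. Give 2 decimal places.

CL = 283.89 %

Classifier node, passing 106 µm:
Fd + Rd = Ru + Fo ⇒ R/F = (o−d)/(d−u)
r = (73.7 − 31.4)/(31.4 − 16.5) = 42.3/14.9 = 2.8389
CL = 100·r = 283.89 %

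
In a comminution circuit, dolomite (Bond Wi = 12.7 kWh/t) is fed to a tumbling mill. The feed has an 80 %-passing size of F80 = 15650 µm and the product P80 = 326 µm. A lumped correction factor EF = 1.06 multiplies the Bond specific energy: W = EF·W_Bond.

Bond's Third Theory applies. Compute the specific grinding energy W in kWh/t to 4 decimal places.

Bond:  W = 10 Wi (1/√P − 1/√F)
1/√326 = 0.055385;  1/√15650 = 0.007994
W = 10·12.7·(0.055385 − 0.007994) = 6.0187 kWh/t
Corrected W = EF·W_Bond = 1.06·6.0187 = 6.3798 kWh/t

W = 6.3798 kWh/t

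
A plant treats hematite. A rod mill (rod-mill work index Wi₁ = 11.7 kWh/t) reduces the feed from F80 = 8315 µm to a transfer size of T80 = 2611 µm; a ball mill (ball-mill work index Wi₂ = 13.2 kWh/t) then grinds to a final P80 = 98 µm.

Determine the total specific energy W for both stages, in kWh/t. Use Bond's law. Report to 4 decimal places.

W = 10 Wi (1/√P80 − 1/√F80)  [Bond]
Stage 1 (8315→2611 µm, Wi₁=11.7): W₁ = 10·11.7·(0.019570 − 0.010967) = 1.0066 kWh/t
Stage 2 (2611→98 µm, Wi₂=13.2): W₂ = 10·13.2·(0.101015 − 0.019570) = 10.7507 kWh/t
W = W₁ + W₂ = 1.0066 + 10.7507 = 11.7574 kWh/t

W = 11.7574 kWh/t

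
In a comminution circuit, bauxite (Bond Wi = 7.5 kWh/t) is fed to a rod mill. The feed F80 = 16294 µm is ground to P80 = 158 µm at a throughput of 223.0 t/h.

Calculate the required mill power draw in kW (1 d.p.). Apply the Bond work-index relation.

W_Bond = 10·Wi·(1/√P₈₀ − 1/√F₈₀)
W = 10·7.5·(1/√158 − 1/√16294) = 10·7.5·(0.071722) = 5.3791 kWh/t
P = W·T = 5.3791·223.0 = 1199.5 kW

P = 1199.5 kW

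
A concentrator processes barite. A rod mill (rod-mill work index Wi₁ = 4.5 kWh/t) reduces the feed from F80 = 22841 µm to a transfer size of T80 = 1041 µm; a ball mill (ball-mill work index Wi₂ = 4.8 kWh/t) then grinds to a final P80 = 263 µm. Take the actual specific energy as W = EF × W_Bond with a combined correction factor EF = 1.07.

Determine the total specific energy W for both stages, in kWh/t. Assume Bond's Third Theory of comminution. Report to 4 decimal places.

W = 2.7489 kWh/t

W = 10·Wi·(P80^(-½) − F80^(-½))
Stage 1 (22841→1041 µm, Wi₁=4.5): W₁ = 10·4.5·(0.030994 − 0.006617) = 1.0970 kWh/t
Stage 2 (1041→263 µm, Wi₂=4.8): W₂ = 10·4.8·(0.061663 − 0.030994) = 1.4721 kWh/t
W = W₁ + W₂ = 1.0970 + 1.4721 = 2.5691 kWh/t
With EF = 1.07: W = 2.5691·1.07 = 2.7489 kWh/t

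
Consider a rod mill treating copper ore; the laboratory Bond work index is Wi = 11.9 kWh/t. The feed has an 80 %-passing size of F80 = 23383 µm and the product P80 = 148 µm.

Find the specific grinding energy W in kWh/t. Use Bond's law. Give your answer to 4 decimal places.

Bond: W = 10·Wi·(1/√P80 − 1/√F80)
1/√148 = 0.082199;  1/√23383 = 0.006540
W = 10·11.9·(0.082199 − 0.006540) = 9.0035 kWh/t

W = 9.0035 kWh/t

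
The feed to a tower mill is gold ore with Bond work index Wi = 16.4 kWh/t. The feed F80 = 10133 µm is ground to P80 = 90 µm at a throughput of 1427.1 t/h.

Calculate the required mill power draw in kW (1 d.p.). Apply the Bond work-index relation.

W = 10·Wi·[P80^(−½) − F80^(−½)]
W = 10·16.4·(1/√90 − 1/√10133) = 10·16.4·(0.095475) = 15.6579 kWh/t
Mill draw = 15.6579 × 1427.1 = 22345.4 kW

P = 22345.4 kW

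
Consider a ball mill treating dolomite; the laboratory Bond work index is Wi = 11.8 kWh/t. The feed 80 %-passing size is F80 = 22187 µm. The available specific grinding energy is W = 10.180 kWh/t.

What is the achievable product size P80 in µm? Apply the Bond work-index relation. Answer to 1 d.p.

W = 10·Wi·[P80^(−½) − F80^(−½)]
⇒ 1/√P80 = W/(10·Wi) + 1/√F80
  = 10.1800/(10·11.8) + 1/√22187 = 0.086271 + 0.006714 = 0.092985
P80 = (1/0.092985)² = 10.7545² = 115.66 µm

P80 = 115.7 µm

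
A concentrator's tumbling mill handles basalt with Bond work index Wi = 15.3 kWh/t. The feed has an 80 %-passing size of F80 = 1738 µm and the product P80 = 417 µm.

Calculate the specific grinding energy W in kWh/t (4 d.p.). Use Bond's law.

W = 3.8224 kWh/t

W = 10 Wi / √P80 − 10 Wi / √F80
1/√417 = 0.048970;  1/√1738 = 0.023987
W = 10·15.3·(0.048970 − 0.023987) = 3.8224 kWh/t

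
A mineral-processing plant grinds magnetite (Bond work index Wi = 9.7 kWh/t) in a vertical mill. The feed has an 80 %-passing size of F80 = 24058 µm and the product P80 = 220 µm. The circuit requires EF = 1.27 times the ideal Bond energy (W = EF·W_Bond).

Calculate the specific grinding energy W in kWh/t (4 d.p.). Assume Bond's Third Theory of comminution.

Bond:  W = 10 Wi (1/√P − 1/√F)
1/√220 = 0.067420;  1/√24058 = 0.006447
W = 10·9.7·(0.067420 − 0.006447) = 5.9144 kWh/t
W_actual = 1.27 × 5.9144 = 7.5112 kWh/t

W = 7.5112 kWh/t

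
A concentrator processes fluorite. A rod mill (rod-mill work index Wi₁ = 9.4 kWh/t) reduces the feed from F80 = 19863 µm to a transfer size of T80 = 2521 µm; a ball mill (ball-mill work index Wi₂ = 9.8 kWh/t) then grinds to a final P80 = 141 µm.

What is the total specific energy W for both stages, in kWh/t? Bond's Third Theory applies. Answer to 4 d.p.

Bond:  W = 10 Wi (1/√P − 1/√F)
Stage 1 (19863→2521 µm, Wi₁=9.4): W₁ = 10·9.4·(0.019917 − 0.007095) = 1.2052 kWh/t
Stage 2 (2521→141 µm, Wi₂=9.8): W₂ = 10·9.8·(0.084215 − 0.019917) = 6.3013 kWh/t
W = W₁ + W₂ = 1.2052 + 6.3013 = 7.5065 kWh/t

W = 7.5065 kWh/t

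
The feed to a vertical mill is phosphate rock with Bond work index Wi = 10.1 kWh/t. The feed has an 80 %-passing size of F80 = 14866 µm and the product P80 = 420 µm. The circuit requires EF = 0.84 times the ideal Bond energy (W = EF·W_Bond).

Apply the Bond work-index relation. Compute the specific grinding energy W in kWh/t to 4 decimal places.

W = 10·Wi·(P80^(-½) − F80^(-½))
1/√420 = 0.048795;  1/√14866 = 0.008202
W = 10·10.1·(0.048795 − 0.008202) = 4.0999 kWh/t
Corrected W = EF·W_Bond = 0.84·4.0999 = 3.4439 kWh/t

W = 3.4439 kWh/t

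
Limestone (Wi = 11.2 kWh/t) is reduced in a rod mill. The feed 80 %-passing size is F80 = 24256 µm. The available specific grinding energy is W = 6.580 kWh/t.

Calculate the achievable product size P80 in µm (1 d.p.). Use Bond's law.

P80 = 235.4 µm

W = 10 Wi (P80^-0.5 − F80^-0.5)
P80^-0.5 = F80^-0.5 + W/(10 Wi)
  = 6.5800/(10·11.2) + 1/√24256 = 0.058750 + 0.006421 = 0.065171
P80 = (1/0.065171)² = 15.3443² = 235.45 µm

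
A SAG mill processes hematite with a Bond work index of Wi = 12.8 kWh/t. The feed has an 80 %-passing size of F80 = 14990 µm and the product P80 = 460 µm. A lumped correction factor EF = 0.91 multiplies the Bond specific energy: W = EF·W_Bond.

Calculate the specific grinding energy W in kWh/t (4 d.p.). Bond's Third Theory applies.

W = 10·Wi·[P80^(−½) − F80^(−½)]
1/√460 = 0.046625;  1/√14990 = 0.008168
W = 10·12.8·(0.046625 − 0.008168) = 4.9226 kWh/t
With EF = 0.91: W = 4.9226·0.91 = 4.4795 kWh/t

W = 4.4795 kWh/t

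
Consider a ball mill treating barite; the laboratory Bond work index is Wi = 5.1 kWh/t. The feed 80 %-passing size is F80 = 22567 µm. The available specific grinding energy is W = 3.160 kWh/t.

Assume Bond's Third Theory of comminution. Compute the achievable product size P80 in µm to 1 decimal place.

W = 10·Wi·(P80^(-½) − F80^(-½))
P80^-0.5 = F80^-0.5 + W/(10 Wi)
  = 3.1600/(10·5.1) + 1/√22567 = 0.061961 + 0.006657 = 0.068618
P80 = (1/0.068618)² = 14.5735² = 212.39 µm

P80 = 212.4 µm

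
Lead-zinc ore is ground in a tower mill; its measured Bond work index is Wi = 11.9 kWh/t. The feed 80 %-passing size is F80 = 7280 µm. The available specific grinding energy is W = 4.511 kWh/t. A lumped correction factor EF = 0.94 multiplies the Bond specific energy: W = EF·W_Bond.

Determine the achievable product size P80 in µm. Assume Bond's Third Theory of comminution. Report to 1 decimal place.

P80 = 369.1 µm

W = 10 Wi (1/√P80 − 1/√F80)  [Bond]
W_Bond = W / EF = 4.511 / 0.94 = 4.7989 kWh/t
P80^-0.5 = F80^-0.5 + W_Bond/(10 Wi)
  = 4.7989/(10·11.9) + 1/√7280 = 0.040327 + 0.011720 = 0.052047
P80 = (1/0.052047)² = 19.2133² = 369.15 µm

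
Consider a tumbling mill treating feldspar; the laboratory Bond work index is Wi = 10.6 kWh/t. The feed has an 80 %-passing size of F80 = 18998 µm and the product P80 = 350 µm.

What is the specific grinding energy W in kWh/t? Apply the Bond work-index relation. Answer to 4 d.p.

W = 4.8969 kWh/t

W = 10·Wi·(P80^(-½) − F80^(-½))
1/√350 = 0.053452;  1/√18998 = 0.007255
W = 10·10.6·(0.053452 − 0.007255) = 4.8969 kWh/t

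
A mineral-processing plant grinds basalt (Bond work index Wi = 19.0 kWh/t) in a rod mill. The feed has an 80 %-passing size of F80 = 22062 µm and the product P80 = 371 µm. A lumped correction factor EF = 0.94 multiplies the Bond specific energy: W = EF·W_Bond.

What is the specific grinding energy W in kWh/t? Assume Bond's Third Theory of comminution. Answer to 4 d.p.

W = 8.0700 kWh/t

Bond: W = 10·Wi·(1/√P80 − 1/√F80)
1/√371 = 0.051917;  1/√22062 = 0.006733
W = 10·19.0·(0.051917 − 0.006733) = 8.5851 kWh/t
W_actual = 0.94 × 8.5851 = 8.0700 kWh/t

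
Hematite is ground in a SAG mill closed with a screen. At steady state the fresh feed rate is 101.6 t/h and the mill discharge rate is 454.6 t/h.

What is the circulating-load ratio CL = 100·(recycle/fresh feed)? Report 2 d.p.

CL = 347.44 %

Steady state: M = F + R.
R = M − F = 454.6 − 101.6 = 353.0 t/h
CL = 100·R/F = 100·353.0/101.6 = 347.44 %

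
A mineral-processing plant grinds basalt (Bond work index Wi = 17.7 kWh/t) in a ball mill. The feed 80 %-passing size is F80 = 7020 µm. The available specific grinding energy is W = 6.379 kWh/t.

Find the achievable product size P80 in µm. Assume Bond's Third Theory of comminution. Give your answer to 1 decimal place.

P80 = 434.5 µm

W = 10·Wi·(P80^(-½) − F80^(-½))
⇒ 1/√P80 = W/(10 Wi) + 1/√F80
  = 6.3790/(10·17.7) + 1/√7020 = 0.036040 + 0.011935 = 0.047975
P80 = (1/0.047975)² = 20.8443² = 434.48 µm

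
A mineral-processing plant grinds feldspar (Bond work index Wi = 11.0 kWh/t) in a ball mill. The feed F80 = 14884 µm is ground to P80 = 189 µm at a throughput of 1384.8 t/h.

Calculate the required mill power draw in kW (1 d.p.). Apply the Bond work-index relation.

W = 10 Wi (P80^-0.5 − F80^-0.5)
W = 10·11.0·(1/√189 − 1/√14884) = 10·11.0·(0.064543) = 7.0997 kWh/t
Mill draw = 7.0997 × 1384.8 = 9831.6 kW

P = 9831.6 kW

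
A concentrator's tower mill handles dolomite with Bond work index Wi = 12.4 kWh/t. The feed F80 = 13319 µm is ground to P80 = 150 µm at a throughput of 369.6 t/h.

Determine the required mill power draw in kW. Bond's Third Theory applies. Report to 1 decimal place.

W = 10 Wi / √P80 − 10 Wi / √F80
W = 10·12.4·(1/√150 − 1/√13319) = 10·12.4·(0.072985) = 9.0501 kWh/t
Mill draw = 9.0501 × 369.6 = 3344.9 kW

P = 3344.9 kW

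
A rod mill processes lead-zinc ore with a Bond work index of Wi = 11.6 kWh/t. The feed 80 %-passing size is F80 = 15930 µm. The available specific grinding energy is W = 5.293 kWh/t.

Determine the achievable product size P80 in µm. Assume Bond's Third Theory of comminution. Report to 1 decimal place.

P80 = 348.7 µm

W = 10 Wi / √P80 − 10 Wi / √F80
P80^(−½) = W/(10 Wi) + F80^(−½)
  = 5.2930/(10·11.6) + 1/√15930 = 0.045629 + 0.007923 = 0.053552
P80 = (1/0.053552)² = 18.6733² = 348.69 µm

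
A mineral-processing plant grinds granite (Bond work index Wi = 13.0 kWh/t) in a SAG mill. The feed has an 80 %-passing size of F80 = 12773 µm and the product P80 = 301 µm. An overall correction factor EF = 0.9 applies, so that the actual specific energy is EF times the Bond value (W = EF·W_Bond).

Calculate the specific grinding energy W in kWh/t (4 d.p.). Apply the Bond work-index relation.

W = 5.7085 kWh/t

W = 10 Wi (P80^-0.5 − F80^-0.5)
1/√301 = 0.057639;  1/√12773 = 0.008848
W = 10·13.0·(0.057639 − 0.008848) = 6.3428 kWh/t
With EF = 0.9: W = 6.3428·0.9 = 5.7085 kWh/t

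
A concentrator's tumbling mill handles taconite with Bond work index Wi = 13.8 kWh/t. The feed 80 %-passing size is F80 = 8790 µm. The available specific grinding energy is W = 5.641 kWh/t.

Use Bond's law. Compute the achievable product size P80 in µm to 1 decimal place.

Bond: W = 10·Wi·(1/√P80 − 1/√F80)
1/√P80 = 1/√F80 + W/(10·Wi)
  = 5.6410/(10·13.8) + 1/√8790 = 0.040877 + 0.010666 = 0.051543
P80 = (1/0.051543)² = 19.4013² = 376.41 µm

P80 = 376.4 µm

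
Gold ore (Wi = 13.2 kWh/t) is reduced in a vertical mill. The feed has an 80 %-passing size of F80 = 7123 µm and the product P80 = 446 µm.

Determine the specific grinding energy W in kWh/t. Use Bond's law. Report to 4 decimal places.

W = 10 Wi (P80^-0.5 − F80^-0.5)
1/√446 = 0.047351;  1/√7123 = 0.011849
W = 10·13.2·(0.047351 − 0.011849) = 4.6864 kWh/t

W = 4.6864 kWh/t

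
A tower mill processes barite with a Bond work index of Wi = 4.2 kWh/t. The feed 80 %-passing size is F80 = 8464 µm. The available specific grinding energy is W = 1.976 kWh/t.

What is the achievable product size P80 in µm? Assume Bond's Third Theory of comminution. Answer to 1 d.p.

P80 = 298.1 µm

W = 10 Wi / √P80 − 10 Wi / √F80
1/√P80 = 1/√F80 + W/(10·Wi)
  = 1.9760/(10·4.2) + 1/√8464 = 0.047048 + 0.010870 = 0.057917
P80 = (1/0.057917)² = 17.2660² = 298.12 µm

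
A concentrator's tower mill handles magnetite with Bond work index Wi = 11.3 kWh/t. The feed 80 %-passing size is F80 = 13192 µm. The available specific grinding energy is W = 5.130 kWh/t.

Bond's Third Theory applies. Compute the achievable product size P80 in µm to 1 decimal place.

P80 = 341.6 µm

Bond:  W = 10 Wi (1/√P − 1/√F)
⇒ 1/√P80 = W/(10 Wi) + 1/√F80
  = 5.1300/(10·11.3) + 1/√13192 = 0.045398 + 0.008707 = 0.054105
P80 = (1/0.054105)² = 18.4827² = 341.61 µm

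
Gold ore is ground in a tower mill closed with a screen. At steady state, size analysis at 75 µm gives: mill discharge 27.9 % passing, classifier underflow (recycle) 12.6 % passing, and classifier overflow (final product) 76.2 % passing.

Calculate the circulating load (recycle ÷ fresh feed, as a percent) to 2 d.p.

CL = 315.69 %

Two-product formula at 75 µm:
Fd + Rd = Ru + Fo ⇒ R/F = (o−d)/(d−u)
r = (76.2 − 27.9)/(27.9 − 12.6) = 48.3/15.3 = 3.1569
CL = 100·r = 315.69 %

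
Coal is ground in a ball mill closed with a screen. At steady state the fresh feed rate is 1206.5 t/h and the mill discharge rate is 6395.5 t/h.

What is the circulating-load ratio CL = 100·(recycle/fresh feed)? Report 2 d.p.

M = F + R at steady state, so:
R = M − F = 6395.5 − 1206.5 = 5189.0 t/h
CL = 100·R/F = 100·5189.0/1206.5 = 430.09 %

CL = 430.09 %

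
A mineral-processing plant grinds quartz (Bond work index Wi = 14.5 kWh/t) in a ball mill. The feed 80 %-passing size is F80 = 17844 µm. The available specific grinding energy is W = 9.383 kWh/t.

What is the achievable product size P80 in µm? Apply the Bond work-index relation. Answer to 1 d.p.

Bond:  W = 10 Wi (1/√P − 1/√F)
P80^(−½) = W/(10 Wi) + F80^(−½)
  = 9.3830/(10·14.5) + 1/√17844 = 0.064710 + 0.007486 = 0.072196
P80 = (1/0.072196)² = 13.8511² = 191.85 µm

P80 = 191.9 µm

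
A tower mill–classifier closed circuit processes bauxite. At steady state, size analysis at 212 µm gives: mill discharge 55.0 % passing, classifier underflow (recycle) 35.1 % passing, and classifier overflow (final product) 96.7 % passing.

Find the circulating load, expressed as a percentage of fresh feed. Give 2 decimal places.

Mass balance on the −212 µm fraction:
(1+r)·d = r·u + o ⇒ r = (o−d)/(d−u)
r = (96.7 − 55.0)/(55.0 − 35.1) = 41.7/19.9 = 2.0955
CL = 100·r = 209.55 %

CL = 209.55 %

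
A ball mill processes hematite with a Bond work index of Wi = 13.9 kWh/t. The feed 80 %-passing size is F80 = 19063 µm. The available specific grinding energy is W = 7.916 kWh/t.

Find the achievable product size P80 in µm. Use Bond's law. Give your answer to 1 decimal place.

P80 = 242.7 µm

W = 10·Wi·[P80^(−½) − F80^(−½)]
⇒ 1/√P80 = W/(10·Wi) + 1/√F80
  = 7.9160/(10·13.9) + 1/√19063 = 0.056950 + 0.007243 = 0.064192
P80 = (1/0.064192)² = 15.5782² = 242.68 µm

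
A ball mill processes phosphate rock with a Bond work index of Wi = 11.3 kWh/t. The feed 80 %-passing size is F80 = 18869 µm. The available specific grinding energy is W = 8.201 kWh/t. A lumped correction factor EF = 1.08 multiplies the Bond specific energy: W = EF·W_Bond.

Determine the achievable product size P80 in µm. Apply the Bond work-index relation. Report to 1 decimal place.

P80 = 180.3 µm

W = 10 Wi / √P80 − 10 Wi / √F80
W_Bond = W / EF = 8.201 / 1.08 = 7.5935 kWh/t
⇒ 1/√P80 = W_Bond/(10·Wi) + 1/√F80
  = 7.5935/(10·11.3) + 1/√18869 = 0.067199 + 0.007280 = 0.074479
P80 = (1/0.074479)² = 13.4266² = 180.27 µm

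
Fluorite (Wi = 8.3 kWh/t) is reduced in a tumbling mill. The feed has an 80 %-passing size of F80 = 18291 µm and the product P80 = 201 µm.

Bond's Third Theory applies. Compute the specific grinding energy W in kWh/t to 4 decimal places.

Bond:  W = 10 Wi (1/√P − 1/√F)
1/√201 = 0.070535;  1/√18291 = 0.007394
W = 10·8.3·(0.070535 − 0.007394) = 5.2407 kWh/t

W = 5.2407 kWh/t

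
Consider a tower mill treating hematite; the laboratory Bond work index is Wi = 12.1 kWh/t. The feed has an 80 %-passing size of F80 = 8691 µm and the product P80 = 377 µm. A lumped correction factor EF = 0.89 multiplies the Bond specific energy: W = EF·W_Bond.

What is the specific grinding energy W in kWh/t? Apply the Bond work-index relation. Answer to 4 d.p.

W = 4.3912 kWh/t

W = 10·Wi·(P80^(-½) − F80^(-½))
1/√377 = 0.051503;  1/√8691 = 0.010727
W = 10·12.1·(0.051503 − 0.010727) = 4.9339 kWh/t
Corrected W = EF·W_Bond = 0.89·4.9339 = 4.3912 kWh/t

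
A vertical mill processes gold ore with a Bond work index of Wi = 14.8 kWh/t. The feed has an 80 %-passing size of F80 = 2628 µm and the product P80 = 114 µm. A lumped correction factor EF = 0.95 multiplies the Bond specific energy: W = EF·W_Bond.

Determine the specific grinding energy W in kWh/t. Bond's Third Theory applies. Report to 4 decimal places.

W = 10.4257 kWh/t

W = 10·Wi·(P80^(-½) − F80^(-½))
1/√114 = 0.093659;  1/√2628 = 0.019507
W = 10·14.8·(0.093659 − 0.019507) = 10.9745 kWh/t
With EF = 0.95: W = 10.9745·0.95 = 10.4257 kWh/t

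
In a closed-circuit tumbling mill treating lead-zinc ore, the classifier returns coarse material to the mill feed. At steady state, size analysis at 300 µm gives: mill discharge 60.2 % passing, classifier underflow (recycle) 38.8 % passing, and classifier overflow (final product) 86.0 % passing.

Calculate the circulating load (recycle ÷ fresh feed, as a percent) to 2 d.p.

CL = 120.56 %

Balance %-passing 300 µm (r = R/F):
d + r·d = r·u + o → r(d−u) = o−d
r = (86.0 − 60.2)/(60.2 − 38.8) = 25.8/21.4 = 1.2056
CL = 100·r = 120.56 %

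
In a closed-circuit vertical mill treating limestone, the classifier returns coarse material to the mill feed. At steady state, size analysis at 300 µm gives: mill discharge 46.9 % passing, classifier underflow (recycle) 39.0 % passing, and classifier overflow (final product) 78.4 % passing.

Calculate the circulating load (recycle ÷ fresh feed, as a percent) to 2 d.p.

Let r = R/F. Size balance at 300 µm:
Fd + Rd = Ru + Fo ⇒ R/F = (o−d)/(d−u)
r = (78.4 − 46.9)/(46.9 − 39.0) = 31.5/7.9 = 3.9873
CL = 100·r = 398.73 %

CL = 398.73 %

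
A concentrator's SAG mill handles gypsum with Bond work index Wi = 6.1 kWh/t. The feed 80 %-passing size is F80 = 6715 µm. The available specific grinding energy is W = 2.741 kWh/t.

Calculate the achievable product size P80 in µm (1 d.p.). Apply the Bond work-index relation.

P80 = 306.3 µm

Bond:  W = 10 Wi (1/√P − 1/√F)
P80^-0.5 = F80^-0.5 + W/(10 Wi)
  = 2.7410/(10·6.1) + 1/√6715 = 0.044934 + 0.012203 = 0.057138
P80 = (1/0.057138)² = 17.5016² = 306.31 µm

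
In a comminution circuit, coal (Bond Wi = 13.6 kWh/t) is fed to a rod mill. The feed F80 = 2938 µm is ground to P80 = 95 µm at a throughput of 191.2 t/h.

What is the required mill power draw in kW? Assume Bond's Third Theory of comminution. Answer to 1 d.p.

P = 2188.1 kW

W = 10 Wi / √P80 − 10 Wi / √F80
W = 10·13.6·(1/√95 − 1/√2938) = 10·13.6·(0.084149) = 11.4442 kWh/t
P = W·T = 11.4442·191.2 = 2188.1 kW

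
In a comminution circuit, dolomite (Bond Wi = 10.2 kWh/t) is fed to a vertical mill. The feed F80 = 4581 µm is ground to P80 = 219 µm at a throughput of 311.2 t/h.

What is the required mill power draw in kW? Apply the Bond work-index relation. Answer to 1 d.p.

W = 10 Wi (P80^-0.5 − F80^-0.5)
W = 10·10.2·(1/√219 − 1/√4581) = 10·10.2·(0.052799) = 5.3855 kWh/t
Power = W × throughput = 5.3855 kWh/t × 311.2 t/h = 1676.0 kW

P = 1676.0 kW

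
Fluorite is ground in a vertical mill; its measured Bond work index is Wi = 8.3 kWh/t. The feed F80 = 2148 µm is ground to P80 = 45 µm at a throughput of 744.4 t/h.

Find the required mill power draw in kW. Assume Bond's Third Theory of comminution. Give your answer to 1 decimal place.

P = 7877.3 kW

Bond: W = 10·Wi·(1/√P80 − 1/√F80)
W = 10·8.3·(1/√45 − 1/√2148) = 10·8.3·(0.127495) = 10.5821 kWh/t
Mill draw = 10.5821 × 744.4 = 7877.3 kW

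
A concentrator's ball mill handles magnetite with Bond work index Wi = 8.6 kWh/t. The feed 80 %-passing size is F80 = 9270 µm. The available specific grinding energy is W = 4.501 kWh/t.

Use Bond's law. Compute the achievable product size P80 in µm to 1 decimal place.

P80 = 254.2 µm

W = 10·Wi·(P80^(-½) − F80^(-½))
⇒ 1/√P80 = W/(10·Wi) + 1/√F80
  = 4.5010/(10·8.6) + 1/√9270 = 0.052337 + 0.010386 = 0.062723
P80 = (1/0.062723)² = 15.9430² = 254.18 µm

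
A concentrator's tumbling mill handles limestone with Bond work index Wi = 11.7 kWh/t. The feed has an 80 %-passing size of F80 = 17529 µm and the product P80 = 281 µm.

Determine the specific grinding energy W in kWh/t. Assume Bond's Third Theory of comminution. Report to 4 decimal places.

W = 6.0959 kWh/t

W = 10·Wi·(P80^(-½) − F80^(-½))
1/√281 = 0.059655;  1/√17529 = 0.007553
W = 10·11.7·(0.059655 − 0.007553) = 6.0959 kWh/t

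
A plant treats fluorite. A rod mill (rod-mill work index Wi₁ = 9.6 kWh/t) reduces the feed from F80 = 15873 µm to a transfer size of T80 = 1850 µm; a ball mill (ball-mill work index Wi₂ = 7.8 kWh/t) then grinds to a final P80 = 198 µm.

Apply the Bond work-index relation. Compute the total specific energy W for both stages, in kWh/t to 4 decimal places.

W = 5.1997 kWh/t

W = 10 Wi (1/√P80 − 1/√F80)  [Bond]
Stage 1 (15873→1850 µm, Wi₁=9.6): W₁ = 10·9.6·(0.023250 − 0.007937) = 1.4700 kWh/t
Stage 2 (1850→198 µm, Wi₂=7.8): W₂ = 10·7.8·(0.071067 − 0.023250) = 3.7298 kWh/t
W = W₁ + W₂ = 1.4700 + 3.7298 = 5.1997 kWh/t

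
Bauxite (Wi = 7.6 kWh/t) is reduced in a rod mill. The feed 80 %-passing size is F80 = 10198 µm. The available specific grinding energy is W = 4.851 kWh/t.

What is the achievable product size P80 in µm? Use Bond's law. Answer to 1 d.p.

Bond: W = 10·Wi·(1/√P80 − 1/√F80)
P80^(−½) = W/(10 Wi) + F80^(−½)
  = 4.8510/(10·7.6) + 1/√10198 = 0.063829 + 0.009902 = 0.073731
P80 = (1/0.073731)² = 13.5627² = 183.95 µm

P80 = 183.9 µm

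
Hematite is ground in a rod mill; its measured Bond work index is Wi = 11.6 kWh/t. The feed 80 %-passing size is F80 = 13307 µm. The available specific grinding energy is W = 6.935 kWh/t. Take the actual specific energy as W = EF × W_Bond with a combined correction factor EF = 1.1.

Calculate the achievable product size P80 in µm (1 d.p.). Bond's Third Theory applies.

W_Bond = 10·Wi·(1/√P₈₀ − 1/√F₈₀)
W_Bond = W / EF = 6.935 / 1.1 = 6.3045 kWh/t
P80^(−½) = W_Bond/(10 Wi) + F80^(−½)
  = 6.3045/(10·11.6) + 1/√13307 = 0.054350 + 0.008669 = 0.063018
P80 = (1/0.063018)² = 15.8684² = 251.81 µm

P80 = 251.8 µm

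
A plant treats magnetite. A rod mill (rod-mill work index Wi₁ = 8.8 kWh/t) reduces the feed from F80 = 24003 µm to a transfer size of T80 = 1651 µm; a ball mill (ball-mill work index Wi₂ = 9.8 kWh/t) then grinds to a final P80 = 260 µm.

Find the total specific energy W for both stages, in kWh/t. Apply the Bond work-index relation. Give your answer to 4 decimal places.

W = 10·Wi·(P80^(-½) − F80^(-½))
Stage 1 (24003→1651 µm, Wi₁=8.8): W₁ = 10·8.8·(0.024611 − 0.006455) = 1.5978 kWh/t
Stage 2 (1651→260 µm, Wi₂=9.8): W₂ = 10·9.8·(0.062017 − 0.024611) = 3.6658 kWh/t
W = W₁ + W₂ = 1.5978 + 3.6658 = 5.2636 kWh/t

W = 5.2636 kWh/t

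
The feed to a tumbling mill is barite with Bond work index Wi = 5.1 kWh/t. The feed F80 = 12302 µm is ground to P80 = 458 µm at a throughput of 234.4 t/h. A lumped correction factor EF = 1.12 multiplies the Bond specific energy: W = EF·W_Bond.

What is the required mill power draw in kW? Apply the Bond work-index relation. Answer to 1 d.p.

P = 504.9 kW

W = 10 Wi (P80^-0.5 − F80^-0.5)
W = 10·5.1·(1/√458 − 1/√12302) = 10·5.1·(0.037711) = 1.9233 kWh/t
W_actual = 1.12 × 1.9233 = 2.1541 kWh/t
P_mill = W·ṁ = 2.1541·234.4 = 504.9 kW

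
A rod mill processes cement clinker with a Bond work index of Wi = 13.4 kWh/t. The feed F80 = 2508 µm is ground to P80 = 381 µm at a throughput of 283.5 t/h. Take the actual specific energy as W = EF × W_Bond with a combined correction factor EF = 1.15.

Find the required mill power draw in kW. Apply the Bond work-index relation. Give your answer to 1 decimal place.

W = 10 Wi (1/√P80 − 1/√F80)  [Bond]
W = 10·13.4·(1/√381 − 1/√2508) = 10·13.4·(0.031263) = 4.1893 kWh/t
With EF = 1.15: W = 4.1893·1.15 = 4.8177 kWh/t
Power = W × throughput = 4.8177 kWh/t × 283.5 t/h = 1365.8 kW

P = 1365.8 kW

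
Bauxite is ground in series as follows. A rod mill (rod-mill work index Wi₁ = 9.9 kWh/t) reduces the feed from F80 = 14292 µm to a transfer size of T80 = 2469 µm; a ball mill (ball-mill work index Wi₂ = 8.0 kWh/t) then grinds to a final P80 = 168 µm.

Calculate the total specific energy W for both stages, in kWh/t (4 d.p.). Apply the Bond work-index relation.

W = 10 Wi / √P80 − 10 Wi / √F80
Stage 1 (14292→2469 µm, Wi₁=9.9): W₁ = 10·9.9·(0.020125 − 0.008365) = 1.1643 kWh/t
Stage 2 (2469→168 µm, Wi₂=8.0): W₂ = 10·8.0·(0.077152 − 0.020125) = 4.5621 kWh/t
W = W₁ + W₂ = 1.1643 + 4.5621 = 5.7264 kWh/t

W = 5.7264 kWh/t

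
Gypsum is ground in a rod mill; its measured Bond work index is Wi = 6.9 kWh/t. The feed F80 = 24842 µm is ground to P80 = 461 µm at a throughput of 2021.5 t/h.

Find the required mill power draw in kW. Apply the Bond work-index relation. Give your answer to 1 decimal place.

P = 5611.4 kW

W = 10·Wi·(P80^(-½) − F80^(-½))
W = 10·6.9·(1/√461 − 1/√24842) = 10·6.9·(0.040230) = 2.7759 kWh/t
Mill draw = 2.7759 × 2021.5 = 5611.4 kW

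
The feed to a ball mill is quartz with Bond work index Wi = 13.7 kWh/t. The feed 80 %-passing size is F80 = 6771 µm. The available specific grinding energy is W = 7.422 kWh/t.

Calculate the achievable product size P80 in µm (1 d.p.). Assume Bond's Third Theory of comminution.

P80 = 227.3 µm

W = 10 Wi / √P80 − 10 Wi / √F80
P80^(−½) = W/(10 Wi) + F80^(−½)
  = 7.4220/(10·13.7) + 1/√6771 = 0.054175 + 0.012153 = 0.066328
P80 = (1/0.066328)² = 15.0766² = 227.30 µm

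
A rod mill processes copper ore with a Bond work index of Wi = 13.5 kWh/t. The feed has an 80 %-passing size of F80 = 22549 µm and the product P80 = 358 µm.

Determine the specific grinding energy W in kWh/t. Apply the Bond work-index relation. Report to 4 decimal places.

W = 6.2360 kWh/t

W = 10·Wi·(P80^(-½) − F80^(-½))
1/√358 = 0.052852;  1/√22549 = 0.006659
W = 10·13.5·(0.052852 − 0.006659) = 6.2360 kWh/t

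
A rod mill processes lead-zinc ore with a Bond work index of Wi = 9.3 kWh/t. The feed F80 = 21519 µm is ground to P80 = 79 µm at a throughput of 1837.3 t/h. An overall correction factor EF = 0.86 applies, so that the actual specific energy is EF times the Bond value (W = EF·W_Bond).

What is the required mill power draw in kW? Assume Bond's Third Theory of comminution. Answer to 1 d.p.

P = 15531.1 kW

W = 10·Wi·[P80^(−½) − F80^(−½)]
W = 10·9.3·(1/√79 − 1/√21519) = 10·9.3·(0.105692) = 9.8293 kWh/t
Corrected W = EF·W_Bond = 0.86·9.8293 = 8.4532 kWh/t
P_mill = W·ṁ = 8.4532·1837.3 = 15531.1 kW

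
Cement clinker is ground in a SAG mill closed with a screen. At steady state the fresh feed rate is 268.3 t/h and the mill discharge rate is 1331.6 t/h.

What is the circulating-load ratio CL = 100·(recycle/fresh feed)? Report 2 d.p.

Steady state: M = F + R.
R = M − F = 1331.6 − 268.3 = 1063.3 t/h
CL = 100·R/F = 100·1063.3/268.3 = 396.31 %

CL = 396.31 %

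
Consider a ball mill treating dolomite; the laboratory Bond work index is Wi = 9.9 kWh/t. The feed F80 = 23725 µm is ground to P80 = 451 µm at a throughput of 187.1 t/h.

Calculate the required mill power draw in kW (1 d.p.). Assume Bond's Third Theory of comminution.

P = 752.0 kW

W_Bond = 10·Wi·(1/√P₈₀ − 1/√F₈₀)
W = 10·9.9·(1/√451 − 1/√23725) = 10·9.9·(0.040596) = 4.0190 kWh/t
P_mill = W·ṁ = 4.0190·187.1 = 752.0 kW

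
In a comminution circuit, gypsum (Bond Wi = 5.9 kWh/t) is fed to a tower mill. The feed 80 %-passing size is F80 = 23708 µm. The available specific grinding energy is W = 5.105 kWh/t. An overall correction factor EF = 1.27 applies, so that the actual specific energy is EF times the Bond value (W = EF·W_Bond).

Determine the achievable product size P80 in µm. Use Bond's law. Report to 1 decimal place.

P80 = 179.6 µm

W = 10·Wi·[P80^(−½) − F80^(−½)]
W_Bond = W / EF = 5.105 / 1.27 = 4.0197 kWh/t
⇒ 1/√P80 = W_Bond/(10 Wi) + 1/√F80
  = 4.0197/(10·5.9) + 1/√23708 = 0.068130 + 0.006495 = 0.074625
P80 = (1/0.074625)² = 13.4004² = 179.57 µm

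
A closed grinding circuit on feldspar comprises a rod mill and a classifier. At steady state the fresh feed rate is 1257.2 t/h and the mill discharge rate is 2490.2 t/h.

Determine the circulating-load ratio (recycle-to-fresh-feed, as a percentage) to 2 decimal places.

Steady state: M = F + R.
R = M − F = 2490.2 − 1257.2 = 1233.0 t/h
CL = 100·R/F = 100·1233.0/1257.2 = 98.08 %

CL = 98.08 %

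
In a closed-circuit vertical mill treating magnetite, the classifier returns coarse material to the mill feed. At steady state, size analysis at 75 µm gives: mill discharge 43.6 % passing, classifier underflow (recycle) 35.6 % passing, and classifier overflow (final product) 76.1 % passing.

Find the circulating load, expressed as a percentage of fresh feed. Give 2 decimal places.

Two-product formula at 75 µm:
d + r·d = r·u + o → r(d−u) = o−d
r = (76.1 − 43.6)/(43.6 − 35.6) = 32.5/8.0 = 4.0625
CL = 100·r = 406.25 %

CL = 406.25 %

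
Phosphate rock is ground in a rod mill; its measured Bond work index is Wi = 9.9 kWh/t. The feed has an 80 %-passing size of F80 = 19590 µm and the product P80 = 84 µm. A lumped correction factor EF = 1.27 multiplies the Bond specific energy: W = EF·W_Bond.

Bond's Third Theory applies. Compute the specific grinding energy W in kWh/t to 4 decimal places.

W = 12.8200 kWh/t

W = 10 Wi (P80^-0.5 − F80^-0.5)
1/√84 = 0.109109;  1/√19590 = 0.007145
W = 10·9.9·(0.109109 − 0.007145) = 10.0945 kWh/t
Corrected W = EF·W_Bond = 1.27·10.0945 = 12.8200 kWh/t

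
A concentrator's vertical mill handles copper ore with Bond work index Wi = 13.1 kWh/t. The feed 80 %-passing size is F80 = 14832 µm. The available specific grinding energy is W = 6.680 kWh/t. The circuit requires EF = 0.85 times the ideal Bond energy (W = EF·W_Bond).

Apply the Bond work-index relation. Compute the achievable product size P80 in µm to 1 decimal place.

W = 10 Wi (P80^-0.5 − F80^-0.5)
W_Bond = W / EF = 6.680 / 0.85 = 7.8588 kWh/t
1/√P80 = 1/√F80 + W_Bond/(10·Wi)
  = 7.8588/(10·13.1) + 1/√14832 = 0.059991 + 0.008211 = 0.068202
P80 = (1/0.068202)² = 14.6623² = 214.98 µm

P80 = 215.0 µm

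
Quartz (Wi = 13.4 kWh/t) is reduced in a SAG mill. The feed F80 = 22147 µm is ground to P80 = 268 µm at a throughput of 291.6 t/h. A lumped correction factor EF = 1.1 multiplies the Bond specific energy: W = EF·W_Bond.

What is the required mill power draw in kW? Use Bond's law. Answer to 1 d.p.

P = 2336.7 kW

W = 10 Wi (1/√P80 − 1/√F80)  [Bond]
W = 10·13.4·(1/√268 − 1/√22147) = 10·13.4·(0.054365) = 7.2849 kWh/t
W_actual = 1.1 × 7.2849 = 8.0134 kWh/t
P = W·T = 8.0134·291.6 = 2336.7 kW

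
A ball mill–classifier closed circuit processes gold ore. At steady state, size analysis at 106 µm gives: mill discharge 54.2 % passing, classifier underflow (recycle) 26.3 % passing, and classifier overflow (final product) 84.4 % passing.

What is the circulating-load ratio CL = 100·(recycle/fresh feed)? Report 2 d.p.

Two-product formula at 106 µm:
d + r·d = r·u + o → r(d−u) = o−d
r = (84.4 − 54.2)/(54.2 − 26.3) = 30.2/27.9 = 1.0824
CL = 100·r = 108.24 %

CL = 108.24 %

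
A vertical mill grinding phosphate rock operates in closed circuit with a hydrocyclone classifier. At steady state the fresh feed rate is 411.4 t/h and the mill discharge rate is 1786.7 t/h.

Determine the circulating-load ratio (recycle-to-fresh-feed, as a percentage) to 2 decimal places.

M = F + R at steady state, so:
R = M − F = 1786.7 − 411.4 = 1375.3 t/h
CL = 100·R/F = 100·1375.3/411.4 = 334.30 %

CL = 334.30 %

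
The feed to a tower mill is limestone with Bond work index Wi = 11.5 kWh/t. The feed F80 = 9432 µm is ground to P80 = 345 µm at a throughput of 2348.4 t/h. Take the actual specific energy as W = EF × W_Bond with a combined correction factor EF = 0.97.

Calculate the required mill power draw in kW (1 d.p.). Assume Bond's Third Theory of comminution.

P = 11406.3 kW

W_Bond = 10·Wi·(1/√P₈₀ − 1/√F₈₀)
W = 10·11.5·(1/√345 − 1/√9432) = 10·11.5·(0.043541) = 5.0073 kWh/t
With EF = 0.97: W = 5.0073·0.97 = 4.8571 kWh/t
Mill draw = 4.8571 × 2348.4 = 11406.3 kW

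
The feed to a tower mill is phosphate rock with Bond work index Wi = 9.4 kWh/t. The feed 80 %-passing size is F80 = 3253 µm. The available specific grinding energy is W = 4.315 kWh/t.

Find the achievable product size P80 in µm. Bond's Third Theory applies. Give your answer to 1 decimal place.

W = 10 Wi (P80^-0.5 − F80^-0.5)
1/√P80 = 1/√F80 + W/(10·Wi)
  = 4.3150/(10·9.4) + 1/√3253 = 0.045904 + 0.017533 = 0.063437
P80 = (1/0.063437)² = 15.7636² = 248.49 µm

P80 = 248.5 µm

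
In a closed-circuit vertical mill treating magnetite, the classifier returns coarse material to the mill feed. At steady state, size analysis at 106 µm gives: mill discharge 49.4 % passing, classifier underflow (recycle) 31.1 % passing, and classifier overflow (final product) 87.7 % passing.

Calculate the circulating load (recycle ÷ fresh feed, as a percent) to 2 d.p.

Two-product formula at 106 µm:
d + r·d = r·u + o → r(d−u) = o−d
r = (87.7 − 49.4)/(49.4 − 31.1) = 38.3/18.3 = 2.0929
CL = 100·r = 209.29 %

CL = 209.29 %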